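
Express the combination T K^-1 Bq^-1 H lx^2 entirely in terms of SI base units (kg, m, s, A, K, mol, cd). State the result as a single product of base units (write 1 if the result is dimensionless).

kg²·m⁻²·s⁻³·A⁻³·K⁻¹·cd²

T = kg·s⁻²·A⁻¹.
Bq = s⁻¹.
So Bq⁻¹ = s.
H = kg·m²·s⁻²·A⁻².
lx = m⁻²·cd.
So lx² = m⁻⁴·cd².
Combining: T·K⁻¹·Bq⁻¹·H·lx² = (kg·s⁻²·A⁻¹) · K⁻¹ · s · (kg·m²·s⁻²·A⁻²) · (m⁻⁴·cd²) = kg²·m⁻²·s⁻³·A⁻³·K⁻¹·cd².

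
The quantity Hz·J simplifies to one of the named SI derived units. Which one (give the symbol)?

W

Hz = 1/s = s⁻¹ (frequency is cycles per second).
J = N·m (work = force × distance),
    = kg·m²·s⁻².
Combining: Hz·J = s⁻¹ · (kg·m²·s⁻²) = kg·m²·s⁻³.
kg·m²·s⁻³ is the base-SI form of the watt.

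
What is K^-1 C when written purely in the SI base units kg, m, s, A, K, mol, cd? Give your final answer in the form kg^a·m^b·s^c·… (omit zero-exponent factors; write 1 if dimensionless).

s·A·K⁻¹

C = A·s = s·A (charge = current × time).
Combining: K⁻¹·C = K⁻¹ · (s·A) = s·A·K⁻¹.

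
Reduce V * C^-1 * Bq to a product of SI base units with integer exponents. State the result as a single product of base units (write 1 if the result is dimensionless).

kg·m²·s⁻⁵·A⁻²

V = kg·m²·s⁻³·A⁻¹.
C = s·A.
So C⁻¹ = s⁻¹·A⁻¹.
Bq = s⁻¹.
Combining: V·C⁻¹·Bq = (kg·m²·s⁻³·A⁻¹) · (s⁻¹·A⁻¹) · s⁻¹ = kg·m²·s⁻⁵·A⁻².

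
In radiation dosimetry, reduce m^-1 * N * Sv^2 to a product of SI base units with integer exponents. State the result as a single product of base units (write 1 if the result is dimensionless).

N = kg·m·s⁻².
Sv = m²·s⁻².
So Sv² = m⁴·s⁻⁴.
Combining: m⁻¹·N·Sv² = m⁻¹ · (kg·m·s⁻²) · (m⁴·s⁻⁴) = kg·m⁴·s⁻⁶.

kg·m⁴·s⁻⁶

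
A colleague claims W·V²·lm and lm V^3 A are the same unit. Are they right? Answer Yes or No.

Left side:
  W = J/s (power = energy per time),
      = kg·m²·s⁻³.
  V = W/A (potential = power per current),
      = kg·m²·s⁻³·A⁻¹.
  So V² = kg²·m⁴·s⁻⁶·A⁻².
  lm = cd·sr = cd (luminous flux; sr is dimensionless).
  Combining: W·V²·lm = (kg·m²·s⁻³) · (kg²·m⁴·s⁻⁶·A⁻²) · cd = kg³·m⁶·s⁻⁹·A⁻²·cd.
Right side:
  lm = cd·sr = cd (luminous flux; sr is dimensionless).
  V = W/A (potential = power per current),
      = kg·m²·s⁻³·A⁻¹.
  So V³ = kg³·m⁶·s⁻⁹·A⁻³.
  Combining: lm·V³·A = cd · (kg³·m⁶·s⁻⁹·A⁻³) · A = kg³·m⁶·s⁻⁹·A⁻²·cd.
Both reduce to kg³·m⁶·s⁻⁹·A⁻²·cd.

Yes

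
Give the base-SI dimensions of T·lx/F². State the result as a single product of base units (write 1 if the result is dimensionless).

kg³·m²·s⁻¹⁰·A⁻⁵·cd

T = Wb/m² (flux density = flux per area),
    = kg·s⁻²·A⁻¹.
F = C/V (capacitance = charge per voltage),
    = A·s/(kg·m²·s⁻³·A⁻¹) (substituting C and V),
    = kg⁻¹·m⁻²·s⁴·A².
So F⁻² = kg²·m⁴·s⁻⁸·A⁻⁴.
lx = lm/m² (illuminance = luminous flux per area),
    = m⁻²·cd.
Combining: T·F⁻²·lx = (kg·s⁻²·A⁻¹) · (kg²·m⁴·s⁻⁸·A⁻⁴) · (m⁻²·cd) = kg³·m²·s⁻¹⁰·A⁻⁵·cd.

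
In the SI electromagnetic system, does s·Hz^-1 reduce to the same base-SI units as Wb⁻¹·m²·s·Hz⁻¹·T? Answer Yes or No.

Yes

Left side:
  Hz = s⁻¹.
  So Hz⁻¹ = s.
  Combining: s·Hz⁻¹ = s · s = s².
Right side:
  Wb = V·s (flux: a volt is a weber per second),
      = kg·m²·s⁻²·A⁻¹.
  So Wb⁻¹ = kg⁻¹·m⁻²·s²·A.
  Hz = 1/s = s⁻¹ (frequency is cycles per second).
  So Hz⁻¹ = s.
  T = Wb/m² (flux density = flux per area),
      = kg·s⁻²·A⁻¹.
  Combining: Wb⁻¹·m²·s·Hz⁻¹·T = (kg⁻¹·m⁻²·s²·A) · m² · s · s · (kg·s⁻²·A⁻¹) = s².
Both reduce to s².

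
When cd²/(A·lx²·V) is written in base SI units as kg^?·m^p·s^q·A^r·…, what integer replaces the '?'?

-1

lx = m⁻²·cd.
So lx⁻² = m⁴·cd⁻².
V = kg·m²·s⁻³·A⁻¹.
So V⁻¹ = kg⁻¹·m⁻²·s³·A.
Combining: A⁻¹·lx⁻²·V⁻¹·cd² = A⁻¹ · (m⁴·cd⁻²) · (kg⁻¹·m⁻²·s³·A) · cd² = kg⁻¹·m²·s³.
The exponent of kg is -1.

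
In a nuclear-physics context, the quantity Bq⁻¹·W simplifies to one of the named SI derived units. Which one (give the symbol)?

J

Bq = 1/s = s⁻¹ (activity is decays per second).
So Bq⁻¹ = s.
W = J/s (power = energy per time),
    = kg·m²·s⁻³.
Combining: Bq⁻¹·W = s · (kg·m²·s⁻³) = kg·m²·s⁻².
kg·m²·s⁻² is the base-SI form of the joule.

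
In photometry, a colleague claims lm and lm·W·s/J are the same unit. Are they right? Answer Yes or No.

Yes

Left side:
  lm = cd·sr = cd (luminous flux; sr is dimensionless).
Right side:
  lm = cd·sr = cd (luminous flux; sr is dimensionless).
  W = J/s (power = energy per time),
      = kg·m²·s⁻³.
  J = N·m (work = force × distance),
      = kg·m²·s⁻².
  So J⁻¹ = kg⁻¹·m⁻²·s².
  Combining: lm·W·s·J⁻¹ = cd · (kg·m²·s⁻³) · s · (kg⁻¹·m⁻²·s²) = cd.
Both reduce to cd.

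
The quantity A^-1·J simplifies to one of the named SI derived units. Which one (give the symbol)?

J = N·m (work = force × distance),
    = kg·m²·s⁻².
Combining: A⁻¹·J = A⁻¹ · (kg·m²·s⁻²) = kg·m²·s⁻²·A⁻¹.
kg·m²·s⁻²·A⁻¹ is the base-SI form of the weber.

Wb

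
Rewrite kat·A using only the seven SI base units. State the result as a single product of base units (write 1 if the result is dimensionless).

s⁻¹·A·mol

kat = mol/s = s⁻¹·mol (catalytic activity).
Combining: kat·A = (s⁻¹·mol) · A = s⁻¹·A·mol.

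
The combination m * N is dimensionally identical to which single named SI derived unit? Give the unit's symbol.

J

N = kg·m/s² = kg·m·s⁻² (force = mass × acceleration).
Combining: m·N = m · (kg·m·s⁻²) = kg·m²·s⁻².
kg·m²·s⁻² is the base-SI form of the joule.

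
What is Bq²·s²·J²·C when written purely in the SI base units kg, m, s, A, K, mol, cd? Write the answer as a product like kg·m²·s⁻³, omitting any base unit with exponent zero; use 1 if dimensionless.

kg²·m⁴·s⁻³·A

Bq = 1/s = s⁻¹ (activity is decays per second).
So Bq² = s⁻².
J = N·m (work = force × distance),
    = kg·m²·s⁻².
So J² = kg²·m⁴·s⁻⁴.
C = A·s = s·A (charge = current × time).
Combining: Bq²·s²·J²·C = s⁻² · s² · (kg²·m⁴·s⁻⁴) · (s·A) = kg²·m⁴·s⁻³·A.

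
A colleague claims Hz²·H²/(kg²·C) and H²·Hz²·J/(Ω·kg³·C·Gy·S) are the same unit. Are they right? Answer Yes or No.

Yes

Left side:
  C = s·A.
  So C⁻¹ = s⁻¹·A⁻¹.
  Hz = s⁻¹.
  So Hz² = s⁻².
  H = kg·m²·s⁻²·A⁻².
  So H² = kg²·m⁴·s⁻⁴·A⁻⁴.
  Combining: kg⁻²·C⁻¹·Hz²·H² = kg⁻² · (s⁻¹·A⁻¹) · s⁻² · (kg²·m⁴·s⁻⁴·A⁻⁴) = m⁴·s⁻⁷·A⁻⁵.
Right side:
  Ω = V/A (resistance = voltage per current),
      = kg·m²·s⁻³·A⁻².
  So Ω⁻¹ = kg⁻¹·m⁻²·s³·A².
  C = A·s = s·A (charge = current × time).
  So C⁻¹ = s⁻¹·A⁻¹.
  H = Wb/A (inductance = flux per current),
      = kg·m²·s⁻²·A⁻².
  So H² = kg²·m⁴·s⁻⁴·A⁻⁴.
  Gy = J/kg (absorbed dose = energy per mass),
      = m²·s⁻².
  So Gy⁻¹ = m⁻²·s².
  Hz = 1/s = s⁻¹ (frequency is cycles per second).
  So Hz² = s⁻².
  J = N·m (work = force × distance),
      = kg·m²·s⁻².
  S = 1/Ω (conductance is reciprocal resistance),
      = kg⁻¹·m⁻²·s³·A².
  So S⁻¹ = kg·m²·s⁻³·A⁻².
  Combining: Ω⁻¹·kg⁻³·C⁻¹·H²·Gy⁻¹·Hz²·J·S⁻¹ = (kg⁻¹·m⁻²·s³·A²) · kg⁻³ · (s⁻¹·A⁻¹) · (kg²·m⁴·s⁻⁴·A⁻⁴) · (m⁻²·s²) · s⁻² · (kg·m²·s⁻²) · (kg·m²·s⁻³·A⁻²) = m⁴·s⁻⁷·A⁻⁵.
Both reduce to m⁴·s⁻⁷·A⁻⁵.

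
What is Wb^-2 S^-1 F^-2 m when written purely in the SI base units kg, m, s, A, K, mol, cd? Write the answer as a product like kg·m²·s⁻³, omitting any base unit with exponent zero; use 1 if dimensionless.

kg·m³·s⁻⁷·A⁻⁴

Wb = kg·m²·s⁻²·A⁻¹.
So Wb⁻² = kg⁻²·m⁻⁴·s⁴·A².
S = kg⁻¹·m⁻²·s³·A².
So S⁻¹ = kg·m²·s⁻³·A⁻².
F = kg⁻¹·m⁻²·s⁴·A².
So F⁻² = kg²·m⁴·s⁻⁸·A⁻⁴.
Combining: Wb⁻²·S⁻¹·F⁻²·m = (kg⁻²·m⁻⁴·s⁴·A²) · (kg·m²·s⁻³·A⁻²) · (kg²·m⁴·s⁻⁸·A⁻⁴) · m = kg·m³·s⁻⁷·A⁻⁴.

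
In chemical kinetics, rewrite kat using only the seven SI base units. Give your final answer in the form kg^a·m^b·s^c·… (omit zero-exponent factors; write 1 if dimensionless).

kat = mol/s = s⁻¹·mol (catalytic activity).

s⁻¹·mol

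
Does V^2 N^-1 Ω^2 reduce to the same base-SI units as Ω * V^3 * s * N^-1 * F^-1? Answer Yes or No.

No

Left side:
  V = W/A (potential = power per current),
      = kg·m²·s⁻³·A⁻¹.
  So V² = kg²·m⁴·s⁻⁶·A⁻².
  N = kg·m/s² = kg·m·s⁻² (force = mass × acceleration).
  So N⁻¹ = kg⁻¹·m⁻¹·s².
  Ω = V/A (resistance = voltage per current),
      = kg·m²·s⁻³·A⁻².
  So Ω² = kg²·m⁴·s⁻⁶·A⁻⁴.
  Combining: V²·N⁻¹·Ω² = (kg²·m⁴·s⁻⁶·A⁻²) · (kg⁻¹·m⁻¹·s²) · (kg²·m⁴·s⁻⁶·A⁻⁴) = kg³·m⁷·s⁻¹⁰·A⁻⁶.
Right side:
  Ω = V/A (resistance = voltage per current),
      = kg·m²·s⁻³·A⁻².
  V = W/A (potential = power per current),
      = kg·m²·s⁻³·A⁻¹.
  So V³ = kg³·m⁶·s⁻⁹·A⁻³.
  N = kg·m/s² = kg·m·s⁻² (force = mass × acceleration).
  So N⁻¹ = kg⁻¹·m⁻¹·s².
  F = C/V (capacitance = charge per voltage),
      = A·s/(kg·m²·s⁻³·A⁻¹) (substituting C and V),
      = kg⁻¹·m⁻²·s⁴·A².
  So F⁻¹ = kg·m²·s⁻⁴·A⁻².
  Combining: Ω·V³·s·N⁻¹·F⁻¹ = (kg·m²·s⁻³·A⁻²) · (kg³·m⁶·s⁻⁹·A⁻³) · s · (kg⁻¹·m⁻¹·s²) · (kg·m²·s⁻⁴·A⁻²) = kg⁴·m⁹·s⁻¹³·A⁻⁷.
Left is kg³·m⁷·s⁻¹⁰·A⁻⁶; right is kg⁴·m⁹·s⁻¹³·A⁻⁷ — different.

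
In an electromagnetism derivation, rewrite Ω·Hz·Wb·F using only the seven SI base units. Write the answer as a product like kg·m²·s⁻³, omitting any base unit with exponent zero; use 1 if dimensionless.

kg·m²·s⁻²·A⁻¹

Ω = V/A (resistance = voltage per current),
    = kg·m²·s⁻³·A⁻².
Hz = 1/s = s⁻¹ (frequency is cycles per second).
Wb = V·s (flux: a volt is a weber per second),
    = kg·m²·s⁻²·A⁻¹.
F = C/V (capacitance = charge per voltage),
    = A·s/(kg·m²·s⁻³·A⁻¹) (substituting C and V),
    = kg⁻¹·m⁻²·s⁴·A².
Combining: Ω·Hz·Wb·F = (kg·m²·s⁻³·A⁻²) · s⁻¹ · (kg·m²·s⁻²·A⁻¹) · (kg⁻¹·m⁻²·s⁴·A²) = kg·m²·s⁻²·A⁻¹.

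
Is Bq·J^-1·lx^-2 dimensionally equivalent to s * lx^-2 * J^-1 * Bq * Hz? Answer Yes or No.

Left side:
  Bq = s⁻¹.
  J = kg·m²·s⁻².
  So J⁻¹ = kg⁻¹·m⁻²·s².
  lx = m⁻²·cd.
  So lx⁻² = m⁴·cd⁻².
  Combining: Bq·J⁻¹·lx⁻² = s⁻¹ · (kg⁻¹·m⁻²·s²) · (m⁴·cd⁻²) = kg⁻¹·m²·s·cd⁻².
Right side:
  lx = lm/m² (illuminance = luminous flux per area),
      = m⁻²·cd.
  So lx⁻² = m⁴·cd⁻².
  J = N·m (work = force × distance),
      = kg·m²·s⁻².
  So J⁻¹ = kg⁻¹·m⁻²·s².
  Bq = 1/s = s⁻¹ (activity is decays per second).
  Hz = 1/s = s⁻¹ (frequency is cycles per second).
  Combining: s·lx⁻²·J⁻¹·Bq·Hz = s · (m⁴·cd⁻²) · (kg⁻¹·m⁻²·s²) · s⁻¹ · s⁻¹ = kg⁻¹·m²·s·cd⁻².
Both reduce to kg⁻¹·m²·s·cd⁻².

Yes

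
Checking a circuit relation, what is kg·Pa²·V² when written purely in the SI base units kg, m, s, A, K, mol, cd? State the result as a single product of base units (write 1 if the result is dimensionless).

Pa = N/m² (pressure = force per area),
    = kg·m⁻¹·s⁻².
So Pa² = kg²·m⁻²·s⁻⁴.
V = W/A (potential = power per current),
    = kg·m²·s⁻³·A⁻¹.
So V² = kg²·m⁴·s⁻⁶·A⁻².
Combining: kg·Pa²·V² = kg · (kg²·m⁻²·s⁻⁴) · (kg²·m⁴·s⁻⁶·A⁻²) = kg⁵·m²·s⁻¹⁰·A⁻².

kg⁵·m²·s⁻¹⁰·A⁻²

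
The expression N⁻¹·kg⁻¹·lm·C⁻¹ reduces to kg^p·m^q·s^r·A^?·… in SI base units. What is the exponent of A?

-1

N = kg·m/s² = kg·m·s⁻² (force = mass × acceleration).
So N⁻¹ = kg⁻¹·m⁻¹·s².
lm = cd·sr = cd (luminous flux; sr is dimensionless).
C = A·s = s·A (charge = current × time).
So C⁻¹ = s⁻¹·A⁻¹.
Combining: N⁻¹·kg⁻¹·lm·C⁻¹ = (kg⁻¹·m⁻¹·s²) · kg⁻¹ · cd · (s⁻¹·A⁻¹) = kg⁻²·m⁻¹·s·A⁻¹·cd.
The exponent of A is -1.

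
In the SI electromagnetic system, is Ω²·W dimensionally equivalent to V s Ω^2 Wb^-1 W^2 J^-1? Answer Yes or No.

No

Left side:
  Ω = kg·m²·s⁻³·A⁻².
  So Ω² = kg²·m⁴·s⁻⁶·A⁻⁴.
  W = kg·m²·s⁻³.
  Combining: Ω²·W = (kg²·m⁴·s⁻⁶·A⁻⁴) · (kg·m²·s⁻³) = kg³·m⁶·s⁻⁹·A⁻⁴.
Right side:
  V = kg·m²·s⁻³·A⁻¹.
  Ω = kg·m²·s⁻³·A⁻².
  So Ω² = kg²·m⁴·s⁻⁶·A⁻⁴.
  Wb = kg·m²·s⁻²·A⁻¹.
  So Wb⁻¹ = kg⁻¹·m⁻²·s²·A.
  W = kg·m²·s⁻³.
  So W² = kg²·m⁴·s⁻⁶.
  J = kg·m²·s⁻².
  So J⁻¹ = kg⁻¹·m⁻²·s².
  Combining: V·s·Ω²·Wb⁻¹·W²·J⁻¹ = (kg·m²·s⁻³·A⁻¹) · s · (kg²·m⁴·s⁻⁶·A⁻⁴) · (kg⁻¹·m⁻²·s²·A) · (kg²·m⁴·s⁻⁶) · (kg⁻¹·m⁻²·s²) = kg³·m⁶·s⁻¹⁰·A⁻⁴.
Left is kg³·m⁶·s⁻⁹·A⁻⁴; right is kg³·m⁶·s⁻¹⁰·A⁻⁴ — different.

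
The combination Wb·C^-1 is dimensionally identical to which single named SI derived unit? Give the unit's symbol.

Wb = V·s (flux: a volt is a weber per second),
    = kg·m²·s⁻²·A⁻¹.
C = A·s = s·A (charge = current × time).
So C⁻¹ = s⁻¹·A⁻¹.
Combining: Wb·C⁻¹ = (kg·m²·s⁻²·A⁻¹) · (s⁻¹·A⁻¹) = kg·m²·s⁻³·A⁻².
kg·m²·s⁻³·A⁻² is the base-SI form of the ohm.

Ω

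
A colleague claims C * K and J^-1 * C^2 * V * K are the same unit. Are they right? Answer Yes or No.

Yes

Left side:
  C = A·s = s·A (charge = current × time).
  Combining: C·K = (s·A) · K = s·A·K.
Right side:
  J = N·m (work = force × distance),
      = kg·m²·s⁻².
  So J⁻¹ = kg⁻¹·m⁻²·s².
  C = A·s = s·A (charge = current × time).
  So C² = s²·A².
  V = W/A (potential = power per current),
      = kg·m²·s⁻³·A⁻¹.
  Combining: J⁻¹·C²·V·K = (kg⁻¹·m⁻²·s²) · (s²·A²) · (kg·m²·s⁻³·A⁻¹) · K = s·A·K.
Both reduce to s·A·K.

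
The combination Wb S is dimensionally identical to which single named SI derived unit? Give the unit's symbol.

Wb = V·s (flux: a volt is a weber per second),
    = kg·m²·s⁻²·A⁻¹.
S = 1/Ω (conductance is reciprocal resistance),
    = kg⁻¹·m⁻²·s³·A².
Combining: Wb·S = (kg·m²·s⁻²·A⁻¹) · (kg⁻¹·m⁻²·s³·A²) = s·A.
s·A is the base-SI form of the coulomb.

C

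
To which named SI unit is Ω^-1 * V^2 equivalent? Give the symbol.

Ω = V/A (resistance = voltage per current),
    = kg·m²·s⁻³·A⁻².
So Ω⁻¹ = kg⁻¹·m⁻²·s³·A².
V = W/A (potential = power per current),
    = kg·m²·s⁻³·A⁻¹.
So V² = kg²·m⁴·s⁻⁶·A⁻².
Combining: Ω⁻¹·V² = (kg⁻¹·m⁻²·s³·A²) · (kg²·m⁴·s⁻⁶·A⁻²) = kg·m²·s⁻³.
kg·m²·s⁻³ is the base-SI form of the watt.

W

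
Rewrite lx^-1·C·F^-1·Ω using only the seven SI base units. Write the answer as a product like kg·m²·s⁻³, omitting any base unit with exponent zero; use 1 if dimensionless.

kg²·m⁶·s⁻⁶·A⁻³·cd⁻¹

lx = m⁻²·cd.
So lx⁻¹ = m²·cd⁻¹.
C = s·A.
F = kg⁻¹·m⁻²·s⁴·A².
So F⁻¹ = kg·m²·s⁻⁴·A⁻².
Ω = kg·m²·s⁻³·A⁻².
Combining: lx⁻¹·C·F⁻¹·Ω = (m²·cd⁻¹) · (s·A) · (kg·m²·s⁻⁴·A⁻²) · (kg·m²·s⁻³·A⁻²) = kg²·m⁶·s⁻⁶·A⁻³·cd⁻¹.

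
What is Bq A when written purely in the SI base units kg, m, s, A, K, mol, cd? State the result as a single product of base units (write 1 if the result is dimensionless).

Bq = 1/s = s⁻¹ (activity is decays per second).
Combining: Bq·A = s⁻¹ · A = s⁻¹·A.

s⁻¹·A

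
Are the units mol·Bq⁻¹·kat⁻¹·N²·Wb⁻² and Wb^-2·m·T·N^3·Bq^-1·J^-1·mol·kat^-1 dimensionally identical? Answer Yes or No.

No

Left side:
  Bq = s⁻¹.
  So Bq⁻¹ = s.
  kat = s⁻¹·mol.
  So kat⁻¹ = s·mol⁻¹.
  N = kg·m·s⁻².
  So N² = kg²·m²·s⁻⁴.
  Wb = kg·m²·s⁻²·A⁻¹.
  So Wb⁻² = kg⁻²·m⁻⁴·s⁴·A².
  Combining: mol·Bq⁻¹·kat⁻¹·N²·Wb⁻² = mol · s · (s·mol⁻¹) · (kg²·m²·s⁻⁴) · (kg⁻²·m⁻⁴·s⁴·A²) = m⁻²·s²·A².
Right side:
  Wb = V·s (flux: a volt is a weber per second),
      = kg·m²·s⁻²·A⁻¹.
  So Wb⁻² = kg⁻²·m⁻⁴·s⁴·A².
  T = Wb/m² (flux density = flux per area),
      = kg·s⁻²·A⁻¹.
  N = kg·m/s² = kg·m·s⁻² (force = mass × acceleration).
  So N³ = kg³·m³·s⁻⁶.
  Bq = 1/s = s⁻¹ (activity is decays per second).
  So Bq⁻¹ = s.
  J = N·m (work = force × distance),
      = kg·m²·s⁻².
  So J⁻¹ = kg⁻¹·m⁻²·s².
  kat = mol/s = s⁻¹·mol (catalytic activity).
  So kat⁻¹ = s·mol⁻¹.
  Combining: Wb⁻²·m·T·N³·Bq⁻¹·J⁻¹·mol·kat⁻¹ = (kg⁻²·m⁻⁴·s⁴·A²) · m · (kg·s⁻²·A⁻¹) · (kg³·m³·s⁻⁶) · s · (kg⁻¹·m⁻²·s²) · mol · (s·mol⁻¹) = kg·m⁻²·A.
Left is m⁻²·s²·A²; right is kg·m⁻²·A — different.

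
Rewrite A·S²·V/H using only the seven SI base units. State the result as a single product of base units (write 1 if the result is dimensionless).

H = Wb/A (inductance = flux per current),
    = kg·m²·s⁻²·A⁻².
So H⁻¹ = kg⁻¹·m⁻²·s²·A².
S = 1/Ω (conductance is reciprocal resistance),
    = kg⁻¹·m⁻²·s³·A².
So S² = kg⁻²·m⁻⁴·s⁶·A⁴.
V = W/A (potential = power per current),
    = kg·m²·s⁻³·A⁻¹.
Combining: H⁻¹·A·S²·V = (kg⁻¹·m⁻²·s²·A²) · A · (kg⁻²·m⁻⁴·s⁶·A⁴) · (kg·m²·s⁻³·A⁻¹) = kg⁻²·m⁻⁴·s⁵·A⁶.

kg⁻²·m⁻⁴·s⁵·A⁶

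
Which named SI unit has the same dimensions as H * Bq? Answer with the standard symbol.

H = Wb/A (inductance = flux per current),
    = kg·m²·s⁻²·A⁻².
Bq = 1/s = s⁻¹ (activity is decays per second).
Combining: H·Bq = (kg·m²·s⁻²·A⁻²) · s⁻¹ = kg·m²·s⁻³·A⁻².
kg·m²·s⁻³·A⁻² is the base-SI form of the ohm.

Ω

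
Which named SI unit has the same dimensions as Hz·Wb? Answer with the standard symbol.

Hz = s⁻¹.
Wb = kg·m²·s⁻²·A⁻¹.
Combining: Hz·Wb = s⁻¹ · (kg·m²·s⁻²·A⁻¹) = kg·m²·s⁻³·A⁻¹.
kg·m²·s⁻³·A⁻¹ is the base-SI form of the volt.

V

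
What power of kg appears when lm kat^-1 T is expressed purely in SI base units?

lm = cd·sr = cd (luminous flux; sr is dimensionless).
kat = mol/s = s⁻¹·mol (catalytic activity).
So kat⁻¹ = s·mol⁻¹.
T = Wb/m² (flux density = flux per area),
    = kg·s⁻²·A⁻¹.
Combining: lm·kat⁻¹·T = cd · (s·mol⁻¹) · (kg·s⁻²·A⁻¹) = kg·s⁻¹·A⁻¹·mol⁻¹·cd.
The exponent of kg is 1.

1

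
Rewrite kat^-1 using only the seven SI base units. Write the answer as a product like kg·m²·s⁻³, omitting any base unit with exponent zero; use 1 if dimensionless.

kat = mol/s = s⁻¹·mol (catalytic activity).
So kat⁻¹ = s·mol⁻¹.

s·mol⁻¹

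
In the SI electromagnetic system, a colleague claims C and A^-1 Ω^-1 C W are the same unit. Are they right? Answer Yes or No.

Left side:
  C = s·A.
Right side:
  Ω = V/A (resistance = voltage per current),
      = kg·m²·s⁻³·A⁻².
  So Ω⁻¹ = kg⁻¹·m⁻²·s³·A².
  C = A·s = s·A (charge = current × time).
  W = J/s (power = energy per time),
      = kg·m²·s⁻³.
  Combining: A⁻¹·Ω⁻¹·C·W = A⁻¹ · (kg⁻¹·m⁻²·s³·A²) · (s·A) · (kg·m²·s⁻³) = s·A².
Left is s·A; right is s·A² — different.

No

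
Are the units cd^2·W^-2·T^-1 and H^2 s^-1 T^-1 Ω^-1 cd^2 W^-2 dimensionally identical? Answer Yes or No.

Left side:
  W = J/s (power = energy per time),
      = kg·m²·s⁻³.
  So W⁻² = kg⁻²·m⁻⁴·s⁶.
  T = Wb/m² (flux density = flux per area),
      = kg·s⁻²·A⁻¹.
  So T⁻¹ = kg⁻¹·s²·A.
  Combining: cd²·W⁻²·T⁻¹ = cd² · (kg⁻²·m⁻⁴·s⁶) · (kg⁻¹·s²·A) = kg⁻³·m⁻⁴·s⁸·A·cd².
Right side:
  H = Wb/A (inductance = flux per current),
      = kg·m²·s⁻²·A⁻².
  So H² = kg²·m⁴·s⁻⁴·A⁻⁴.
  T = Wb/m² (flux density = flux per area),
      = kg·s⁻²·A⁻¹.
  So T⁻¹ = kg⁻¹·s²·A.
  Ω = V/A (resistance = voltage per current),
      = kg·m²·s⁻³·A⁻².
  So Ω⁻¹ = kg⁻¹·m⁻²·s³·A².
  W = J/s (power = energy per time),
      = kg·m²·s⁻³.
  So W⁻² = kg⁻²·m⁻⁴·s⁶.
  Combining: H²·s⁻¹·T⁻¹·Ω⁻¹·cd²·W⁻² = (kg²·m⁴·s⁻⁴·A⁻⁴) · s⁻¹ · (kg⁻¹·s²·A) · (kg⁻¹·m⁻²·s³·A²) · cd² · (kg⁻²·m⁻⁴·s⁶) = kg⁻²·m⁻²·s⁶·A⁻¹·cd².
Left is kg⁻³·m⁻⁴·s⁸·A·cd²; right is kg⁻²·m⁻²·s⁶·A⁻¹·cd² — different.

No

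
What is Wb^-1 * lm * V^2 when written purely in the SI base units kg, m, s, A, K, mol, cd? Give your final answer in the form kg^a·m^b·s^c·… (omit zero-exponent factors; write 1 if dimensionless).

Wb = V·s (flux: a volt is a weber per second),
    = kg·m²·s⁻²·A⁻¹.
So Wb⁻¹ = kg⁻¹·m⁻²·s²·A.
lm = cd·sr = cd (luminous flux; sr is dimensionless).
V = W/A (potential = power per current),
    = kg·m²·s⁻³·A⁻¹.
So V² = kg²·m⁴·s⁻⁶·A⁻².
Combining: Wb⁻¹·lm·V² = (kg⁻¹·m⁻²·s²·A) · cd · (kg²·m⁴·s⁻⁶·A⁻²) = kg·m²·s⁻⁴·A⁻¹·cd.

kg·m²·s⁻⁴·A⁻¹·cd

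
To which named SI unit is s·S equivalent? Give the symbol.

F

S = 1/Ω (conductance is reciprocal resistance),
    = kg⁻¹·m⁻²·s³·A².
Combining: s·S = s · (kg⁻¹·m⁻²·s³·A²) = kg⁻¹·m⁻²·s⁴·A².
kg⁻¹·m⁻²·s⁴·A² is the base-SI form of the farad.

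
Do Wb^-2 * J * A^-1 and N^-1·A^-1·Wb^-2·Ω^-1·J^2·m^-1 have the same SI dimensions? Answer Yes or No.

Left side:
  Wb = V·s (flux: a volt is a weber per second),
      = kg·m²·s⁻²·A⁻¹.
  So Wb⁻² = kg⁻²·m⁻⁴·s⁴·A².
  J = N·m (work = force × distance),
      = kg·m²·s⁻².
  Combining: Wb⁻²·J·A⁻¹ = (kg⁻²·m⁻⁴·s⁴·A²) · (kg·m²·s⁻²) · A⁻¹ = kg⁻¹·m⁻²·s²·A.
Right side:
  N = kg·m/s² = kg·m·s⁻² (force = mass × acceleration).
  So N⁻¹ = kg⁻¹·m⁻¹·s².
  Wb = V·s (flux: a volt is a weber per second),
      = kg·m²·s⁻²·A⁻¹.
  So Wb⁻² = kg⁻²·m⁻⁴·s⁴·A².
  Ω = V/A (resistance = voltage per current),
      = kg·m²·s⁻³·A⁻².
  So Ω⁻¹ = kg⁻¹·m⁻²·s³·A².
  J = N·m (work = force × distance),
      = kg·m²·s⁻².
  So J² = kg²·m⁴·s⁻⁴.
  Combining: N⁻¹·A⁻¹·Wb⁻²·Ω⁻¹·J²·m⁻¹ = (kg⁻¹·m⁻¹·s²) · A⁻¹ · (kg⁻²·m⁻⁴·s⁴·A²) · (kg⁻¹·m⁻²·s³·A²) · (kg²·m⁴·s⁻⁴) · m⁻¹ = kg⁻²·m⁻⁴·s⁵·A³.
Left is kg⁻¹·m⁻²·s²·A; right is kg⁻²·m⁻⁴·s⁵·A³ — different.

No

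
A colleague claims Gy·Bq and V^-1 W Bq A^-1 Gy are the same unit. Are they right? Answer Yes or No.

Yes

Left side:
  Gy = J/kg (absorbed dose = energy per mass),
      = m²·s⁻².
  Bq = 1/s = s⁻¹ (activity is decays per second).
  Combining: Gy·Bq = (m²·s⁻²) · s⁻¹ = m²·s⁻³.
Right side:
  V = W/A (potential = power per current),
      = kg·m²·s⁻³·A⁻¹.
  So V⁻¹ = kg⁻¹·m⁻²·s³·A.
  W = J/s (power = energy per time),
      = kg·m²·s⁻³.
  Bq = 1/s = s⁻¹ (activity is decays per second).
  Gy = J/kg (absorbed dose = energy per mass),
      = m²·s⁻².
  Combining: V⁻¹·W·Bq·A⁻¹·Gy = (kg⁻¹·m⁻²·s³·A) · (kg·m²·s⁻³) · s⁻¹ · A⁻¹ · (m²·s⁻²) = m²·s⁻³.
Both reduce to m²·s⁻³.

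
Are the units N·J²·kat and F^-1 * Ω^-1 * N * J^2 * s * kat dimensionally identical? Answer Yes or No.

Yes

Left side:
  N = kg·m·s⁻².
  J = kg·m²·s⁻².
  So J² = kg²·m⁴·s⁻⁴.
  kat = s⁻¹·mol.
  Combining: N·J²·kat = (kg·m·s⁻²) · (kg²·m⁴·s⁻⁴) · (s⁻¹·mol) = kg³·m⁵·s⁻⁷·mol.
Right side:
  F = C/V (capacitance = charge per voltage),
      = A·s/(kg·m²·s⁻³·A⁻¹) (substituting C and V),
      = kg⁻¹·m⁻²·s⁴·A².
  So F⁻¹ = kg·m²·s⁻⁴·A⁻².
  Ω = V/A (resistance = voltage per current),
      = kg·m²·s⁻³·A⁻².
  So Ω⁻¹ = kg⁻¹·m⁻²·s³·A².
  N = kg·m/s² = kg·m·s⁻² (force = mass × acceleration).
  J = N·m (work = force × distance),
      = kg·m²·s⁻².
  So J² = kg²·m⁴·s⁻⁴.
  kat = mol/s = s⁻¹·mol (catalytic activity).
  Combining: F⁻¹·Ω⁻¹·N·J²·s·kat = (kg·m²·s⁻⁴·A⁻²) · (kg⁻¹·m⁻²·s³·A²) · (kg·m·s⁻²) · (kg²·m⁴·s⁻⁴) · s · (s⁻¹·mol) = kg³·m⁵·s⁻⁷·mol.
Both reduce to kg³·m⁵·s⁻⁷·mol.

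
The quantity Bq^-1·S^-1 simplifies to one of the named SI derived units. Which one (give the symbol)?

Bq = s⁻¹.
So Bq⁻¹ = s.
S = kg⁻¹·m⁻²·s³·A².
So S⁻¹ = kg·m²·s⁻³·A⁻².
Combining: Bq⁻¹·S⁻¹ = s · (kg·m²·s⁻³·A⁻²) = kg·m²·s⁻²·A⁻².
kg·m²·s⁻²·A⁻² is the base-SI form of the henry.

H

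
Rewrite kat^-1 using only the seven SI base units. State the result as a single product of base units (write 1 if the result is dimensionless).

kat = s⁻¹·mol.
So kat⁻¹ = s·mol⁻¹.

s·mol⁻¹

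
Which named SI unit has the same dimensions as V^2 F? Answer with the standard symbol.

J

V = kg·m²·s⁻³·A⁻¹.
So V² = kg²·m⁴·s⁻⁶·A⁻².
F = kg⁻¹·m⁻²·s⁴·A².
Combining: V²·F = (kg²·m⁴·s⁻⁶·A⁻²) · (kg⁻¹·m⁻²·s⁴·A²) = kg·m²·s⁻².
kg·m²·s⁻² is the base-SI form of the joule.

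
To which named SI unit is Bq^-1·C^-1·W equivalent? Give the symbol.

Bq = 1/s = s⁻¹ (activity is decays per second).
So Bq⁻¹ = s.
C = A·s = s·A (charge = current × time).
So C⁻¹ = s⁻¹·A⁻¹.
W = J/s (power = energy per time),
    = kg·m²·s⁻³.
Combining: Bq⁻¹·C⁻¹·W = s · (s⁻¹·A⁻¹) · (kg·m²·s⁻³) = kg·m²·s⁻³·A⁻¹.
kg·m²·s⁻³·A⁻¹ is the base-SI form of the volt.

V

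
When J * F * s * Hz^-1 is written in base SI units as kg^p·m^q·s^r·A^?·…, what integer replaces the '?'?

2

J = N·m (work = force × distance),
    = kg·m²·s⁻².
F = C/V (capacitance = charge per voltage),
    = A·s/(kg·m²·s⁻³·A⁻¹) (substituting C and V),
    = kg⁻¹·m⁻²·s⁴·A².
Hz = 1/s = s⁻¹ (frequency is cycles per second).
So Hz⁻¹ = s.
Combining: J·F·s·Hz⁻¹ = (kg·m²·s⁻²) · (kg⁻¹·m⁻²·s⁴·A²) · s · s = s⁴·A².
The exponent of A is 2.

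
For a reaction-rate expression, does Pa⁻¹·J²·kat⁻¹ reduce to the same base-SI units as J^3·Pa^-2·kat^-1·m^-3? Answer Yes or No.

Left side:
  Pa = N/m² (pressure = force per area),
      = kg·m⁻¹·s⁻².
  So Pa⁻¹ = kg⁻¹·m·s².
  J = N·m (work = force × distance),
      = kg·m²·s⁻².
  So J² = kg²·m⁴·s⁻⁴.
  kat = mol/s = s⁻¹·mol (catalytic activity).
  So kat⁻¹ = s·mol⁻¹.
  Combining: Pa⁻¹·J²·kat⁻¹ = (kg⁻¹·m·s²) · (kg²·m⁴·s⁻⁴) · (s·mol⁻¹) = kg·m⁵·s⁻¹·mol⁻¹.
Right side:
  J = kg·m²·s⁻².
  So J³ = kg³·m⁶·s⁻⁶.
  Pa = kg·m⁻¹·s⁻².
  So Pa⁻² = kg⁻²·m²·s⁴.
  kat = s⁻¹·mol.
  So kat⁻¹ = s·mol⁻¹.
  Combining: J³·Pa⁻²·kat⁻¹·m⁻³ = (kg³·m⁶·s⁻⁶) · (kg⁻²·m²·s⁴) · (s·mol⁻¹) · m⁻³ = kg·m⁵·s⁻¹·mol⁻¹.
Both reduce to kg·m⁵·s⁻¹·mol⁻¹.

Yes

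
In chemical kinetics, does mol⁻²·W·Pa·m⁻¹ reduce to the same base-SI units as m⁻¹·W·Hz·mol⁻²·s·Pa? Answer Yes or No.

Yes

Left side:
  W = kg·m²·s⁻³.
  Pa = kg·m⁻¹·s⁻².
  Combining: mol⁻²·W·Pa·m⁻¹ = mol⁻² · (kg·m²·s⁻³) · (kg·m⁻¹·s⁻²) · m⁻¹ = kg²·s⁻⁵·mol⁻².
Right side:
  W = J/s (power = energy per time),
      = kg·m²·s⁻³.
  Hz = 1/s = s⁻¹ (frequency is cycles per second).
  Pa = N/m² (pressure = force per area),
      = kg·m⁻¹·s⁻².
  Combining: m⁻¹·W·Hz·mol⁻²·s·Pa = m⁻¹ · (kg·m²·s⁻³) · s⁻¹ · mol⁻² · s · (kg·m⁻¹·s⁻²) = kg²·s⁻⁵·mol⁻².
Both reduce to kg²·s⁻⁵·mol⁻².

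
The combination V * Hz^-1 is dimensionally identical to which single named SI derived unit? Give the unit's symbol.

V = W/A (potential = power per current),
    = kg·m²·s⁻³·A⁻¹.
Hz = 1/s = s⁻¹ (frequency is cycles per second).
So Hz⁻¹ = s.
Combining: V·Hz⁻¹ = (kg·m²·s⁻³·A⁻¹) · s = kg·m²·s⁻²·A⁻¹.
kg·m²·s⁻²·A⁻¹ is the base-SI form of the weber.

Wb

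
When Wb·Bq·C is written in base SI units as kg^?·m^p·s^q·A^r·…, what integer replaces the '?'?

1

Wb = V·s (flux: a volt is a weber per second),
    = kg·m²·s⁻²·A⁻¹.
Bq = 1/s = s⁻¹ (activity is decays per second).
C = A·s = s·A (charge = current × time).
Combining: Wb·Bq·C = (kg·m²·s⁻²·A⁻¹) · s⁻¹ · (s·A) = kg·m²·s⁻².
The exponent of kg is 1.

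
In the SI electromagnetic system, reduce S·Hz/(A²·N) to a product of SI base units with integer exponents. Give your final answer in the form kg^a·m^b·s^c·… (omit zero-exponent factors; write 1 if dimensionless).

S = 1/Ω (conductance is reciprocal resistance),
    = kg⁻¹·m⁻²·s³·A².
N = kg·m/s² = kg·m·s⁻² (force = mass × acceleration).
So N⁻¹ = kg⁻¹·m⁻¹·s².
Hz = 1/s = s⁻¹ (frequency is cycles per second).
Combining: A⁻²·S·N⁻¹·Hz = A⁻² · (kg⁻¹·m⁻²·s³·A²) · (kg⁻¹·m⁻¹·s²) · s⁻¹ = kg⁻²·m⁻³·s⁴.

kg⁻²·m⁻³·s⁴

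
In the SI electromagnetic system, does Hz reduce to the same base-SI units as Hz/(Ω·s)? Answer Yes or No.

Left side:
  Hz = 1/s = s⁻¹ (frequency is cycles per second).
Right side:
  Ω = kg·m²·s⁻³·A⁻².
  So Ω⁻¹ = kg⁻¹·m⁻²·s³·A².
  Hz = s⁻¹.
  Combining: Ω⁻¹·Hz·s⁻¹ = (kg⁻¹·m⁻²·s³·A²) · s⁻¹ · s⁻¹ = kg⁻¹·m⁻²·s·A².
Left is s⁻¹; right is kg⁻¹·m⁻²·s·A² — different.

No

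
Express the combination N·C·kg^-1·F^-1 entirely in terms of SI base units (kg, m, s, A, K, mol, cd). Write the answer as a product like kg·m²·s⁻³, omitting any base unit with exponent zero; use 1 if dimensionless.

kg·m³·s⁻⁵·A⁻¹

N = kg·m/s² = kg·m·s⁻² (force = mass × acceleration).
C = A·s = s·A (charge = current × time).
F = C/V (capacitance = charge per voltage),
    = A·s/(kg·m²·s⁻³·A⁻¹) (substituting C and V),
    = kg⁻¹·m⁻²·s⁴·A².
So F⁻¹ = kg·m²·s⁻⁴·A⁻².
Combining: N·C·kg⁻¹·F⁻¹ = (kg·m·s⁻²) · (s·A) · kg⁻¹ · (kg·m²·s⁻⁴·A⁻²) = kg·m³·s⁻⁵·A⁻¹.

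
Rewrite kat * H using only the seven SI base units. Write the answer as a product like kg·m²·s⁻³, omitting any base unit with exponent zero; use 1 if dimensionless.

kat = mol/s = s⁻¹·mol (catalytic activity).
H = Wb/A (inductance = flux per current),
    = kg·m²·s⁻²·A⁻².
Combining: kat·H = (s⁻¹·mol) · (kg·m²·s⁻²·A⁻²) = kg·m²·s⁻³·A⁻²·mol.

kg·m²·s⁻³·A⁻²·mol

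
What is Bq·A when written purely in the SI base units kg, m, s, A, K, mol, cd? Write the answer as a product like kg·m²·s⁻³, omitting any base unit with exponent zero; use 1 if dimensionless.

s⁻¹·A

Bq = 1/s = s⁻¹ (activity is decays per second).
Combining: Bq·A = s⁻¹ · A = s⁻¹·A.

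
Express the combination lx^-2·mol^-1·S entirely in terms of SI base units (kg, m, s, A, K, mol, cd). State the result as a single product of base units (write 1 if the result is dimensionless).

kg⁻¹·m²·s³·A²·mol⁻¹·cd⁻²

lx = lm/m² (illuminance = luminous flux per area),
    = m⁻²·cd.
So lx⁻² = m⁴·cd⁻².
S = 1/Ω (conductance is reciprocal resistance),
    = kg⁻¹·m⁻²·s³·A².
Combining: lx⁻²·mol⁻¹·S = (m⁴·cd⁻²) · mol⁻¹ · (kg⁻¹·m⁻²·s³·A²) = kg⁻¹·m²·s³·A²·mol⁻¹·cd⁻².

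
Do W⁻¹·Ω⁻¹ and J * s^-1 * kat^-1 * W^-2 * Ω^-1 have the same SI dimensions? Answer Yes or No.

Left side:
  W = J/s (power = energy per time),
      = kg·m²·s⁻³.
  So W⁻¹ = kg⁻¹·m⁻²·s³.
  Ω = V/A (resistance = voltage per current),
      = kg·m²·s⁻³·A⁻².
  So Ω⁻¹ = kg⁻¹·m⁻²·s³·A².
  Combining: W⁻¹·Ω⁻¹ = (kg⁻¹·m⁻²·s³) · (kg⁻¹·m⁻²·s³·A²) = kg⁻²·m⁻⁴·s⁶·A².
Right side:
  J = N·m (work = force × distance),
      = kg·m²·s⁻².
  kat = mol/s = s⁻¹·mol (catalytic activity).
  So kat⁻¹ = s·mol⁻¹.
  W = J/s (power = energy per time),
      = kg·m²·s⁻³.
  So W⁻² = kg⁻²·m⁻⁴·s⁶.
  Ω = V/A (resistance = voltage per current),
      = kg·m²·s⁻³·A⁻².
  So Ω⁻¹ = kg⁻¹·m⁻²·s³·A².
  Combining: J·s⁻¹·kat⁻¹·W⁻²·Ω⁻¹ = (kg·m²·s⁻²) · s⁻¹ · (s·mol⁻¹) · (kg⁻²·m⁻⁴·s⁶) · (kg⁻¹·m⁻²·s³·A²) = kg⁻²·m⁻⁴·s⁷·A²·mol⁻¹.
Left is kg⁻²·m⁻⁴·s⁶·A²; right is kg⁻²·m⁻⁴·s⁷·A²·mol⁻¹ — different.

No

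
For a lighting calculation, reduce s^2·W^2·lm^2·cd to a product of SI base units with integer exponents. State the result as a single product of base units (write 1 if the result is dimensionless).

kg²·m⁴·s⁻⁴·cd³

W = J/s (power = energy per time),
    = kg·m²·s⁻³.
So W² = kg²·m⁴·s⁻⁶.
lm = cd·sr = cd (luminous flux; sr is dimensionless).
So lm² = cd².
Combining: s²·W²·lm²·cd = s² · (kg²·m⁴·s⁻⁶) · cd² · cd = kg²·m⁴·s⁻⁴·cd³.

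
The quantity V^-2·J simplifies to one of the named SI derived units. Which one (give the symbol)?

F

V = W/A (potential = power per current),
    = kg·m²·s⁻³·A⁻¹.
So V⁻² = kg⁻²·m⁻⁴·s⁶·A².
J = N·m (work = force × distance),
    = kg·m²·s⁻².
Combining: V⁻²·J = (kg⁻²·m⁻⁴·s⁶·A²) · (kg·m²·s⁻²) = kg⁻¹·m⁻²·s⁴·A².
kg⁻¹·m⁻²·s⁴·A² is the base-SI form of the farad.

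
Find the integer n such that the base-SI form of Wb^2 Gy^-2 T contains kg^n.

Wb = V·s (flux: a volt is a weber per second),
    = kg·m²·s⁻²·A⁻¹.
So Wb² = kg²·m⁴·s⁻⁴·A⁻².
Gy = J/kg (absorbed dose = energy per mass),
    = m²·s⁻².
So Gy⁻² = m⁻⁴·s⁴.
T = Wb/m² (flux density = flux per area),
    = kg·s⁻²·A⁻¹.
Combining: Wb²·Gy⁻²·T = (kg²·m⁴·s⁻⁴·A⁻²) · (m⁻⁴·s⁴) · (kg·s⁻²·A⁻¹) = kg³·s⁻²·A⁻³.
The exponent of kg is 3.

3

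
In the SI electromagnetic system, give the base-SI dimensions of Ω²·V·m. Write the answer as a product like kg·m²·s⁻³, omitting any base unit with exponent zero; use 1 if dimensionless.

kg³·m⁷·s⁻⁹·A⁻⁵

Ω = kg·m²·s⁻³·A⁻².
So Ω² = kg²·m⁴·s⁻⁶·A⁻⁴.
V = kg·m²·s⁻³·A⁻¹.
Combining: Ω²·V·m = (kg²·m⁴·s⁻⁶·A⁻⁴) · (kg·m²·s⁻³·A⁻¹) · m = kg³·m⁷·s⁻⁹·A⁻⁵.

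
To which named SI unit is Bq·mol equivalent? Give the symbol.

kat

Bq = s⁻¹.
Combining: Bq·mol = s⁻¹ · mol = s⁻¹·mol.
s⁻¹·mol is the base-SI form of the katal.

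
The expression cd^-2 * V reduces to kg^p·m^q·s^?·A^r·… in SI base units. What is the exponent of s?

V = W/A (potential = power per current),
    = kg·m²·s⁻³·A⁻¹.
Combining: cd⁻²·V = cd⁻² · (kg·m²·s⁻³·A⁻¹) = kg·m²·s⁻³·A⁻¹·cd⁻².
The exponent of s is -3.

-3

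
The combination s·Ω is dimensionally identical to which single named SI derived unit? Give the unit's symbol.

H

Ω = kg·m²·s⁻³·A⁻².
Combining: s·Ω = s · (kg·m²·s⁻³·A⁻²) = kg·m²·s⁻²·A⁻².
kg·m²·s⁻²·A⁻² is the base-SI form of the henry.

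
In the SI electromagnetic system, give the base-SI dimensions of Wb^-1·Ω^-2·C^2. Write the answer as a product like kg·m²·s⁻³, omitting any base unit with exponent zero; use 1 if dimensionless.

kg⁻³·m⁻⁶·s¹⁰·A⁷

Wb = V·s (flux: a volt is a weber per second),
    = kg·m²·s⁻²·A⁻¹.
So Wb⁻¹ = kg⁻¹·m⁻²·s²·A.
Ω = V/A (resistance = voltage per current),
    = kg·m²·s⁻³·A⁻².
So Ω⁻² = kg⁻²·m⁻⁴·s⁶·A⁴.
C = A·s = s·A (charge = current × time).
So C² = s²·A².
Combining: Wb⁻¹·Ω⁻²·C² = (kg⁻¹·m⁻²·s²·A) · (kg⁻²·m⁻⁴·s⁶·A⁴) · (s²·A²) = kg⁻³·m⁻⁶·s¹⁰·A⁷.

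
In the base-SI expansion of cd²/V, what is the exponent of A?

V = kg·m²·s⁻³·A⁻¹.
So V⁻¹ = kg⁻¹·m⁻²·s³·A.
Combining: cd²·V⁻¹ = cd² · (kg⁻¹·m⁻²·s³·A) = kg⁻¹·m⁻²·s³·A·cd².
The exponent of A is 1.

1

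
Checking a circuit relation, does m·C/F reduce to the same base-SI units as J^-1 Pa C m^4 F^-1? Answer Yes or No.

Left side:
  F = kg⁻¹·m⁻²·s⁴·A².
  So F⁻¹ = kg·m²·s⁻⁴·A⁻².
  C = s·A.
  Combining: F⁻¹·m·C = (kg·m²·s⁻⁴·A⁻²) · m · (s·A) = kg·m³·s⁻³·A⁻¹.
Right side:
  J = kg·m²·s⁻².
  So J⁻¹ = kg⁻¹·m⁻²·s².
  Pa = kg·m⁻¹·s⁻².
  C = s·A.
  F = kg⁻¹·m⁻²·s⁴·A².
  So F⁻¹ = kg·m²·s⁻⁴·A⁻².
  Combining: J⁻¹·Pa·C·m⁴·F⁻¹ = (kg⁻¹·m⁻²·s²) · (kg·m⁻¹·s⁻²) · (s·A) · m⁴ · (kg·m²·s⁻⁴·A⁻²) = kg·m³·s⁻³·A⁻¹.
Both reduce to kg·m³·s⁻³·A⁻¹.

Yes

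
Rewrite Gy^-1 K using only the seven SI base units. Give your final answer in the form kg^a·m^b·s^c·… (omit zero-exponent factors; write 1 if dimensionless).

m⁻²·s²·K

Gy = m²·s⁻².
So Gy⁻¹ = m⁻²·s².
Combining: Gy⁻¹·K = (m⁻²·s²) · K = m⁻²·s²·K.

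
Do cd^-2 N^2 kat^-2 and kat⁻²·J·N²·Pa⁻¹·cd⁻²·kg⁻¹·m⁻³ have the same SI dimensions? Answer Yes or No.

No

Left side:
  N = kg·m·s⁻².
  So N² = kg²·m²·s⁻⁴.
  kat = s⁻¹·mol.
  So kat⁻² = s²·mol⁻².
  Combining: cd⁻²·N²·kat⁻² = cd⁻² · (kg²·m²·s⁻⁴) · (s²·mol⁻²) = kg²·m²·s⁻²·mol⁻²·cd⁻².
Right side:
  kat = mol/s = s⁻¹·mol (catalytic activity).
  So kat⁻² = s²·mol⁻².
  J = N·m (work = force × distance),
      = kg·m²·s⁻².
  N = kg·m/s² = kg·m·s⁻² (force = mass × acceleration).
  So N² = kg²·m²·s⁻⁴.
  Pa = N/m² (pressure = force per area),
      = kg·m⁻¹·s⁻².
  So Pa⁻¹ = kg⁻¹·m·s².
  Combining: kat⁻²·J·N²·Pa⁻¹·cd⁻²·kg⁻¹·m⁻³ = (s²·mol⁻²) · (kg·m²·s⁻²) · (kg²·m²·s⁻⁴) · (kg⁻¹·m·s²) · cd⁻² · kg⁻¹ · m⁻³ = kg·m²·s⁻²·mol⁻²·cd⁻².
Left is kg²·m²·s⁻²·mol⁻²·cd⁻²; right is kg·m²·s⁻²·mol⁻²·cd⁻² — different.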